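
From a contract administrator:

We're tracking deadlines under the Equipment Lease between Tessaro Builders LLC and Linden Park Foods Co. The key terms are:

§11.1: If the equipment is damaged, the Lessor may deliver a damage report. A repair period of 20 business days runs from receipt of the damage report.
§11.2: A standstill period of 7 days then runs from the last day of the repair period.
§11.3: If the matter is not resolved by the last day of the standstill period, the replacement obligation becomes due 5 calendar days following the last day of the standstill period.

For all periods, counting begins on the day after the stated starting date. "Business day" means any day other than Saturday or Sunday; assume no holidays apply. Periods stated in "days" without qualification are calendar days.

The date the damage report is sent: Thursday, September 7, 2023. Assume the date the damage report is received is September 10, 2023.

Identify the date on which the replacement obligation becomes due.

October 18, 2023

The last day of the repair period: counting 20 business days from Sunday, September 10, 2023 (Sep 11, Sep 12, Sep 13, Sep 14, …, Oct 4, Oct 5, Oct 6, skipping weekends) reaches Friday, October 6, 2023.
Adding 7 calendar days to October 6, 2023 gives October 13, 2023, which is the last day of the standstill period.
The date on which the replacement obligation becomes due: 5 calendar days after October 13, 2023 is October 18, 2023.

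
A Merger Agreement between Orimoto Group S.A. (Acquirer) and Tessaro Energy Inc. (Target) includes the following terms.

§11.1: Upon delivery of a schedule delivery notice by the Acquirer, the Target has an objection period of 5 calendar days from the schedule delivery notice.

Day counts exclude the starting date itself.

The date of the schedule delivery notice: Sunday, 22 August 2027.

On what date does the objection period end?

Adding 5 calendar days to 22 August 2027 gives 27 August 2027, which is the last day of the objection period.

27 August 2027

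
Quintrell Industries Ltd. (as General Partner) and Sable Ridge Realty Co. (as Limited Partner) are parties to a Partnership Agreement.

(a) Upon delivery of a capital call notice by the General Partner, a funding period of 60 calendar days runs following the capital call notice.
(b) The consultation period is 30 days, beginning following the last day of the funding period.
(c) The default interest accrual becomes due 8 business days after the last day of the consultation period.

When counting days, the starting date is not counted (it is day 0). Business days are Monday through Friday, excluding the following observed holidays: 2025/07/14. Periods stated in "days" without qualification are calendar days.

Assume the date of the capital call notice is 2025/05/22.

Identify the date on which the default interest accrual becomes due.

Adding 60 calendar days to 2025/05/22 gives 2025/07/21, which is the last day of the funding period.
Adding 30 calendar days to 2025/07/21 gives 2025/08/20, which is the last day of the consultation period.
The date on which the default interest accrual becomes due: 8 business days after Wednesday, 2025/08/20, skipping weekends — Aug 21, Aug 22, Aug 25, Aug 26, Aug 27, Aug 28, Aug 29, Sep 1 — lands on Monday, 2025/09/01.

2025/09/01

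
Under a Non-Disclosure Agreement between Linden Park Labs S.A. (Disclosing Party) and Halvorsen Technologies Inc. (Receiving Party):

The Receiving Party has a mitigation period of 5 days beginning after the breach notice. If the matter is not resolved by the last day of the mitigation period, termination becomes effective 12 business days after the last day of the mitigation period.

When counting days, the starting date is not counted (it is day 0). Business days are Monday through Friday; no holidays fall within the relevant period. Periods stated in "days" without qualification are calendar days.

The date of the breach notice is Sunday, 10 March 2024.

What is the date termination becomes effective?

Adding 5 calendar days to 10 March 2024 gives 15 March 2024, which is the last day of the mitigation period.
The date termination becomes effective: counting 12 business days from Friday, 15 March 2024 (Mar 18, Mar 19, Mar 20, Mar 21, …, Mar 29, Apr 1, Apr 2, skipping weekends) reaches Tuesday, 2 April 2024.

2 April 2024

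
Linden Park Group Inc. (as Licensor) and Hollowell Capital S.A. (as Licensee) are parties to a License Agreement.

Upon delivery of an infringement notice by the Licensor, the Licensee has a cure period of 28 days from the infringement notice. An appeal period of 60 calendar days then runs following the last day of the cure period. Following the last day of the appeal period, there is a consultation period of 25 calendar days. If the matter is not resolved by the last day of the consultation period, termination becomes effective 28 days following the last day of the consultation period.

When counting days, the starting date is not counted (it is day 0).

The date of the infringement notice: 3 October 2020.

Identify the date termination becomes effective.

21 February 2021

The last day of the cure period: 28 calendar days after 3 October 2020 is 31 October 2020.
The last day of the appeal period: 31 October 2020 + 60 days = 30 December 2020.
Adding 25 calendar days to 30 December 2020 gives 24 January 2021, which is the last day of the consultation period.
Adding 28 calendar days to 24 January 2021 gives 21 February 2021, which is the date termination becomes effective.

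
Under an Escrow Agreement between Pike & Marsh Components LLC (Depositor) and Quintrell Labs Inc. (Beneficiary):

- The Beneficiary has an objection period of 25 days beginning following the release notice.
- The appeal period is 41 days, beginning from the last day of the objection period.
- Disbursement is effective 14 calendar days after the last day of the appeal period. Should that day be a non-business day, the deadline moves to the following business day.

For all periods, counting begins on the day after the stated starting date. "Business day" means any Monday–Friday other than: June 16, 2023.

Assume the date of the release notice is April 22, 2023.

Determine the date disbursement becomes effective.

July 11, 2023

The last day of the objection period: April 22, 2023 + 25 days = May 17, 2023.
Adding 41 calendar days to May 17, 2023 gives June 27, 2023, which is the last day of the appeal period.
The date disbursement becomes effective: 14 calendar days after June 27, 2023 is July 11, 2023. July 11, 2023 is a Tuesday and is not a listed holiday, so no roll-forward applies.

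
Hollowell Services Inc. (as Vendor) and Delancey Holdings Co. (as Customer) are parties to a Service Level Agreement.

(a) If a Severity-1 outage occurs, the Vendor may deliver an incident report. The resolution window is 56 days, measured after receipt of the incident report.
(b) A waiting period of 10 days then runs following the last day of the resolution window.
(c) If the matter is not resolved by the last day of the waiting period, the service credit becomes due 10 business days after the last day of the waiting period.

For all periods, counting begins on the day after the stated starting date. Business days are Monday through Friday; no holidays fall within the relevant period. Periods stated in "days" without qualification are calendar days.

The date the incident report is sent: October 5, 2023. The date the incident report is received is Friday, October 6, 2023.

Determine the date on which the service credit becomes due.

The last day of the resolution window: 56 calendar days after October 6, 2023 is December 1, 2023.
The last day of the waiting period: 10 calendar days after December 1, 2023 is December 11, 2023.
The date on which the service credit becomes due: counting 10 business days from Monday, December 11, 2023 (Dec 12, Dec 13, Dec 14, Dec 15, Dec 18, Dec 19, Dec 20, Dec 21, Dec 22, Dec 25, skipping weekends) reaches Monday, December 25, 2023.

December 25, 2023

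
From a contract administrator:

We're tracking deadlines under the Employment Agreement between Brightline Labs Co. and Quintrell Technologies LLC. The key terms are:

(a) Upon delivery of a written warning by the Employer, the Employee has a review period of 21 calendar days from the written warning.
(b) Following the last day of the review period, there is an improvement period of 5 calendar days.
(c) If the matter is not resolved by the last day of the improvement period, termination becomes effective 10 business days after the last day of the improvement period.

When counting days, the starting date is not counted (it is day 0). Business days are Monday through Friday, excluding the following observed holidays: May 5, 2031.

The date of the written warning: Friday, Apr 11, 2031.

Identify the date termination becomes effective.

May 21, 2031

Adding 21 calendar days to Apr 11, 2031 gives May 2, 2031, which is the last day of the review period.
The last day of the improvement period: May 2, 2031 + 5 days = May 7, 2031.
The date termination becomes effective: counting 10 business days from Wednesday, May 7, 2031 (May 8, May 9, May 12, May 13, May 14, May 15, May 16, May 19, May 20, May 21, skipping weekends) reaches Wednesday, May 21, 2031.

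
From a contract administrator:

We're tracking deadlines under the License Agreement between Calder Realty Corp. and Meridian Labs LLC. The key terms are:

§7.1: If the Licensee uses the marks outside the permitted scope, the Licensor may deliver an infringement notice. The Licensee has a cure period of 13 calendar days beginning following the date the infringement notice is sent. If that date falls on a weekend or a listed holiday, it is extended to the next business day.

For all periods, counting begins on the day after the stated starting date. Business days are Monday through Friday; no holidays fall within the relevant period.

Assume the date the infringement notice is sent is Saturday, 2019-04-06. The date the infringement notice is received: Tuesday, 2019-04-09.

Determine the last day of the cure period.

The last day of the cure period: 2019-04-06 + 13 days = 2019-04-19. 2019-04-19 is a Friday, so no roll-forward applies.

2019-04-19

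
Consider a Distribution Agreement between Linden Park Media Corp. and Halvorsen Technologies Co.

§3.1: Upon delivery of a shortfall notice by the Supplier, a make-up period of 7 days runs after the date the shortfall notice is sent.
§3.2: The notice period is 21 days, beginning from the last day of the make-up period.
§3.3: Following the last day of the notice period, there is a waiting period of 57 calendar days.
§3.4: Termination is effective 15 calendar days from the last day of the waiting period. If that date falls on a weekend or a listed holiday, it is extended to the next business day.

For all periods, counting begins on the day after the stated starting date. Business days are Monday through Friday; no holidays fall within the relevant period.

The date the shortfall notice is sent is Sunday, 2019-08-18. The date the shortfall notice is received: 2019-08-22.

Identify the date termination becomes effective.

The last day of the make-up period: 7 calendar days after 2019-08-18 is 2019-08-25.
Adding 21 calendar days to 2019-08-25 gives 2019-09-15, which is the last day of the notice period.
Adding 57 calendar days to 2019-09-15 gives 2019-11-11, which is the last day of the waiting period.
The date termination becomes effective: 2019-11-11 + 15 days = 2019-11-26. 2019-11-26 is a Tuesday, so no roll-forward applies.

2019-11-26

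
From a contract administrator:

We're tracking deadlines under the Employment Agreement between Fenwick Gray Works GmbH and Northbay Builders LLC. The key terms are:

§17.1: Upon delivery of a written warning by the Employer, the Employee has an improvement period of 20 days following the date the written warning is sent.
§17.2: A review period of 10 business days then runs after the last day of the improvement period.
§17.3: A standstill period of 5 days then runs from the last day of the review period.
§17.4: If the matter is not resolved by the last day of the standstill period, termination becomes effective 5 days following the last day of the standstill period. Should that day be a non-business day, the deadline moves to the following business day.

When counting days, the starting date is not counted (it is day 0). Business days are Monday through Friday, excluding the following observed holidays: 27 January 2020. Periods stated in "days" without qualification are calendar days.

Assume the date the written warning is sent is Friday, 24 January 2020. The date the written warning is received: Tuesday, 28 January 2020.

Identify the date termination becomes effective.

9 March 2020

Adding 20 calendar days to 24 January 2020 gives 13 February 2020, which is the last day of the improvement period.
The last day of the review period: counting 10 business days from Thursday, 13 February 2020 (Feb 14, Feb 17, Feb 18, Feb 19, Feb 20, Feb 21, Feb 24, Feb 25, Feb 26, Feb 27, skipping weekends) reaches Thursday, 27 February 2020.
The last day of the standstill period: 27 February 2020 + 5 days = 3 March 2020.
Adding 5 calendar days to 3 March 2020 gives 8 March 2020, which is the date termination becomes effective. That falls on a Sunday, so it rolls to the next business day, Monday, 9 March 2020.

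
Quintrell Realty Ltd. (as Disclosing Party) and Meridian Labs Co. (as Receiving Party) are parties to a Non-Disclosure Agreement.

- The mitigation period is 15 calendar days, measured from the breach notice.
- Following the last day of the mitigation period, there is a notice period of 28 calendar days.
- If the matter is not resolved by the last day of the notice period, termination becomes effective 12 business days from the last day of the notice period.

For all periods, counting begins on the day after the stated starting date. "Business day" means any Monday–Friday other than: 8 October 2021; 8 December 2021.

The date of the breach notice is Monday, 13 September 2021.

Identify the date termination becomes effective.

Adding 15 calendar days to 13 September 2021 gives 28 September 2021, which is the last day of the mitigation period.
The last day of the notice period: 28 calendar days after 28 September 2021 is 26 October 2021.
From Tuesday, 26 October 2021, 12 business days (Oct 27, Oct 28, Oct 29, Nov 1, …, Nov 9, Nov 10, Nov 11, skipping weekends) brings us to Thursday, 11 November 2021, which is the date termination becomes effective.

11 November 2021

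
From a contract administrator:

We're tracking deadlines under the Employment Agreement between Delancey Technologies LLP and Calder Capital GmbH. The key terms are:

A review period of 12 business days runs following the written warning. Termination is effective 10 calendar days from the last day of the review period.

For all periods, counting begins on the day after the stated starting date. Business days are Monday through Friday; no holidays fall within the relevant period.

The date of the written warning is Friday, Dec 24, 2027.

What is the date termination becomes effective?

Jan 21, 2028

The last day of the review period: 12 business days after Friday, Dec 24, 2027, skipping weekends — Dec 27, Dec 28, Dec 29, Dec 30, …, Jan 7, Jan 10, Jan 11 — lands on Tuesday, Jan 11, 2028.
Adding 10 calendar days to Jan 11, 2028 gives Jan 21, 2028, which is the date termination becomes effective.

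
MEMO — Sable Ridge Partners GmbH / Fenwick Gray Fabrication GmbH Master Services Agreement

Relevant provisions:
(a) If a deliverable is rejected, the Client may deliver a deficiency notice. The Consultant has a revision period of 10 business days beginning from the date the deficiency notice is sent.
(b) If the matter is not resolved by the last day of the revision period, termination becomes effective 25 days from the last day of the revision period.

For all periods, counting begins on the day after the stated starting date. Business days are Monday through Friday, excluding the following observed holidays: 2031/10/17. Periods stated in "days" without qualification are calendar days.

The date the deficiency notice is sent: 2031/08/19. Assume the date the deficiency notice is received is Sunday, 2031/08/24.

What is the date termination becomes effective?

2031/09/27

From Tuesday, 2031/08/19, 10 business days (Aug 20, Aug 21, Aug 22, Aug 25, Aug 26, Aug 27, Aug 28, Aug 29, Sep 1, Sep 2, skipping weekends) brings us to Tuesday, 2031/09/02, which is the last day of the revision period.
The date termination becomes effective: 25 calendar days after 2031/09/02 is 2031/09/27.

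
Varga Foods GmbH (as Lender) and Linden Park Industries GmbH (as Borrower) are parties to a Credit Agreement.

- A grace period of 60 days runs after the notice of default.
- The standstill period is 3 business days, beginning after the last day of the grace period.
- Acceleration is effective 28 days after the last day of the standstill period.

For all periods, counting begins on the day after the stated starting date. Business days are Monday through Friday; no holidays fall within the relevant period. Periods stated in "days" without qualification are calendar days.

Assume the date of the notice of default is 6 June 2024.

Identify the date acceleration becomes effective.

Adding 60 calendar days to 6 June 2024 gives 5 August 2024, which is the last day of the grace period.
The last day of the standstill period: 3 business days after Monday, 5 August 2024, skipping weekends — Aug 6, Aug 7, Aug 8 — lands on Thursday, 8 August 2024.
Adding 28 calendar days to 8 August 2024 gives 5 September 2024, which is the date acceleration becomes effective.

5 September 2024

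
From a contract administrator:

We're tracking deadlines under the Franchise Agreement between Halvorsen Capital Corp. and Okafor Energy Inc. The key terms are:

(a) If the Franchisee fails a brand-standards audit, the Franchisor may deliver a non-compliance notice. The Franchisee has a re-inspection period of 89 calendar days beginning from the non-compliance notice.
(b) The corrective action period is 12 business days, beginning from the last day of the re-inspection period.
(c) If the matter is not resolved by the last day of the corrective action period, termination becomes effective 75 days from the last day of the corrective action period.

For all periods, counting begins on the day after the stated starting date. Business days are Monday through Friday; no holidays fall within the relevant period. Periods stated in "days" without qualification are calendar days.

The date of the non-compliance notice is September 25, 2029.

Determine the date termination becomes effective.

The last day of the re-inspection period: September 25, 2029 + 89 days = December 23, 2029.
From Sunday, December 23, 2029, 12 business days (Dec 24, Dec 25, Dec 26, Dec 27, …, Jan 4, Jan 7, Jan 8, skipping weekends) brings us to Tuesday, January 8, 2030, which is the last day of the corrective action period.
Adding 75 calendar days to January 8, 2030 gives March 24, 2030, which is the date termination becomes effective.

March 24, 2030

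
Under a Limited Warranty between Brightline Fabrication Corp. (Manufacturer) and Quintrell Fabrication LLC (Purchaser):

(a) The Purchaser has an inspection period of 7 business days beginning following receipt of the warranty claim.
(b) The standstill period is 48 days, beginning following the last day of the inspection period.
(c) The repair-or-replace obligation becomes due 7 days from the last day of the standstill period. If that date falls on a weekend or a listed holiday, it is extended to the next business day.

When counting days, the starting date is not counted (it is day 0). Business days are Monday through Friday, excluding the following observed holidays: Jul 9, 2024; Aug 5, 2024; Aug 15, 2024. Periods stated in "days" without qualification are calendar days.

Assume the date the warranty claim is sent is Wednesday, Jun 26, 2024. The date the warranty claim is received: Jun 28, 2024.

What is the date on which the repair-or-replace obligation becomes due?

Sep 3, 2024

The last day of the inspection period: counting 7 business days from Friday, Jun 28, 2024 (Jul 1, Jul 2, Jul 3, Jul 4, Jul 5, Jul 8, Jul 10, skipping weekends and the listed holiday on Jul 9) reaches Wednesday, Jul 10, 2024.
Adding 48 calendar days to Jul 10, 2024 gives Aug 27, 2024, which is the last day of the standstill period.
Adding 7 calendar days to Aug 27, 2024 gives Sep 3, 2024, which is the date on which the repair-or-replace obligation becomes due. Sep 3, 2024 is a Tuesday and is not a listed holiday, so no roll-forward applies.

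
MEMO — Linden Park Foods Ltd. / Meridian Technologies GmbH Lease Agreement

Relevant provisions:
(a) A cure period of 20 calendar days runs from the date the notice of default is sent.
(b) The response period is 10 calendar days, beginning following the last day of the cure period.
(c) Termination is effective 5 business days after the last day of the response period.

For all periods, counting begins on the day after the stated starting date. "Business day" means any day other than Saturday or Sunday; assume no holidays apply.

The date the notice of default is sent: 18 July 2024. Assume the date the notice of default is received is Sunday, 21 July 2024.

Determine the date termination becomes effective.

23 August 2024

Adding 20 calendar days to 18 July 2024 gives 7 August 2024, which is the last day of the cure period.
The last day of the response period: 10 calendar days after 7 August 2024 is 17 August 2024.
The date termination becomes effective: 5 business days after Saturday, 17 August 2024, skipping weekends — Aug 19, Aug 20, Aug 21, Aug 22, Aug 23 — lands on Friday, 23 August 2024.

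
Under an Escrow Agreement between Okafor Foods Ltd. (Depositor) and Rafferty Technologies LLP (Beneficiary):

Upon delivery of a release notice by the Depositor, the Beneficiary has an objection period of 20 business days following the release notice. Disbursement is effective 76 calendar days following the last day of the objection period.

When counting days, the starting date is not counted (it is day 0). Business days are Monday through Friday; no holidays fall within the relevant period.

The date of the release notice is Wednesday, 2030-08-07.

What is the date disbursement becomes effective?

The last day of the objection period: 20 business days after Wednesday, 2030-08-07, skipping weekends — Aug 8, Aug 9, Aug 12, Aug 13, …, Sep 2, Sep 3, Sep 4 — lands on Wednesday, 2030-09-04.
Adding 76 calendar days to 2030-09-04 gives 2030-11-19, which is the date disbursement becomes effective.

2030-11-19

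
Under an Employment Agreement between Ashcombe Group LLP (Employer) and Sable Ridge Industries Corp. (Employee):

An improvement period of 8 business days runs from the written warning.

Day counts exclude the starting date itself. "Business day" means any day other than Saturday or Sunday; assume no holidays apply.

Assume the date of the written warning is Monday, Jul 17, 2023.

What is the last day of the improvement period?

From Monday, Jul 17, 2023, 8 business days (Jul 18, Jul 19, Jul 20, Jul 21, Jul 24, Jul 25, Jul 26, Jul 27, skipping weekends) brings us to Thursday, Jul 27, 2023, which is the last day of the improvement period.

Jul 27, 2023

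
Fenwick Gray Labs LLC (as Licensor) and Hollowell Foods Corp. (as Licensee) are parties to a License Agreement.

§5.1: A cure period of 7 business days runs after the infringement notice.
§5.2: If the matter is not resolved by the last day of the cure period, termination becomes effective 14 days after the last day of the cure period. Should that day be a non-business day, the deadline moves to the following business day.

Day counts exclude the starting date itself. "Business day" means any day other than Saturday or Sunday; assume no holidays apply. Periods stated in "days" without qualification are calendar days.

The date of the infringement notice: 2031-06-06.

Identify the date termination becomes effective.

2031-07-01

The last day of the cure period: 7 business days after Friday, 2031-06-06, skipping weekends — Jun 9, Jun 10, Jun 11, Jun 12, Jun 13, Jun 16, Jun 17 — lands on Tuesday, 2031-06-17.
Adding 14 calendar days to 2031-06-17 gives 2031-07-01, which is the date termination becomes effective. 2031-07-01 is a Tuesday, so no roll-forward applies.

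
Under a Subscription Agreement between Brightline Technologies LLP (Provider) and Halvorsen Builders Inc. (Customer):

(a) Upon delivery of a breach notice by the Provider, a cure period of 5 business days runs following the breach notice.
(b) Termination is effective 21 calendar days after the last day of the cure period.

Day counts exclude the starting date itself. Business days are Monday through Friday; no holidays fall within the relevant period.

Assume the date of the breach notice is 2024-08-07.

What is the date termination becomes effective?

2024-09-04

The last day of the cure period: counting 5 business days from Wednesday, 2024-08-07 (Aug 8, Aug 9, Aug 12, Aug 13, Aug 14, skipping weekends) reaches Wednesday, 2024-08-14.
Adding 21 calendar days to 2024-08-14 gives 2024-09-04, which is the date termination becomes effective.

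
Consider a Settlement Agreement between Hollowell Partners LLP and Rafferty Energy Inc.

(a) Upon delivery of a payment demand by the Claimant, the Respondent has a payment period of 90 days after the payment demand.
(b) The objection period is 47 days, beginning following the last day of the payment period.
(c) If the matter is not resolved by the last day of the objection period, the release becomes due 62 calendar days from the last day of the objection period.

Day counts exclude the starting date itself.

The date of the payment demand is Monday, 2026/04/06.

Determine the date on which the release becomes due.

2026/10/22

Adding 90 calendar days to 2026/04/06 gives 2026/07/05, which is the last day of the payment period.
The last day of the objection period: 47 calendar days after 2026/07/05 is 2026/08/21.
Adding 62 calendar days to 2026/08/21 gives 2026/10/22, which is the date on which the release becomes due.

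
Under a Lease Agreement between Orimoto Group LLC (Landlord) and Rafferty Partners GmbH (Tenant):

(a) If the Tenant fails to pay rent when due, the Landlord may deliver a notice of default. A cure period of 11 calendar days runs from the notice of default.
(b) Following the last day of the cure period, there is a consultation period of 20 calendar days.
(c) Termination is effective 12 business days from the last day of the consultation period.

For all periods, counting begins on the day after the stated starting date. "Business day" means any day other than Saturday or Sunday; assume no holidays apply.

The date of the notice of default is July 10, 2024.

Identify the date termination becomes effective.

The last day of the cure period: 11 calendar days after July 10, 2024 is July 21, 2024.
Adding 20 calendar days to July 21, 2024 gives August 10, 2024, which is the last day of the consultation period.
From Saturday, August 10, 2024, 12 business days (Aug 12, Aug 13, Aug 14, Aug 15, …, Aug 23, Aug 26, Aug 27, skipping weekends) brings us to Tuesday, August 27, 2024, which is the date termination becomes effective.

August 27, 2024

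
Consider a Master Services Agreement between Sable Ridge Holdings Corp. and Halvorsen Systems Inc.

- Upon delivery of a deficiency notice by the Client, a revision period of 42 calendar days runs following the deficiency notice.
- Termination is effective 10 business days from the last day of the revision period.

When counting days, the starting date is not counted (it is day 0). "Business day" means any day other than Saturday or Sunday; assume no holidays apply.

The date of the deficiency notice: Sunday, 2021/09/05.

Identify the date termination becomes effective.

The last day of the revision period: 2021/09/05 + 42 days = 2021/10/17.
The date termination becomes effective: 10 business days after Sunday, 2021/10/17, skipping weekends — Oct 18, Oct 19, Oct 20, Oct 21, Oct 22, Oct 25, Oct 26, Oct 27, Oct 28, Oct 29 — lands on Friday, 2021/10/29.

2021/10/29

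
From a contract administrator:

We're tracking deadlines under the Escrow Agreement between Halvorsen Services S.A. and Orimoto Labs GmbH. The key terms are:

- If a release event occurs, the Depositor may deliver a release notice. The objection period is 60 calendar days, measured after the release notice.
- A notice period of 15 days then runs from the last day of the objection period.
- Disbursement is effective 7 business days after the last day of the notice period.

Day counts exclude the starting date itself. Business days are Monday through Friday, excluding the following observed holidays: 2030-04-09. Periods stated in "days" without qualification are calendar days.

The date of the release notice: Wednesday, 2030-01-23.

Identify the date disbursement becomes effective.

2030-04-18

Adding 60 calendar days to 2030-01-23 gives 2030-03-24, which is the last day of the objection period.
The last day of the notice period: 2030-03-24 + 15 days = 2030-04-08.
From Monday, 2030-04-08, 7 business days (Apr 10, Apr 11, Apr 12, Apr 15, Apr 16, Apr 17, Apr 18, skipping weekends and the listed holiday on Apr 9) brings us to Thursday, 2030-04-18, which is the date disbursement becomes effective.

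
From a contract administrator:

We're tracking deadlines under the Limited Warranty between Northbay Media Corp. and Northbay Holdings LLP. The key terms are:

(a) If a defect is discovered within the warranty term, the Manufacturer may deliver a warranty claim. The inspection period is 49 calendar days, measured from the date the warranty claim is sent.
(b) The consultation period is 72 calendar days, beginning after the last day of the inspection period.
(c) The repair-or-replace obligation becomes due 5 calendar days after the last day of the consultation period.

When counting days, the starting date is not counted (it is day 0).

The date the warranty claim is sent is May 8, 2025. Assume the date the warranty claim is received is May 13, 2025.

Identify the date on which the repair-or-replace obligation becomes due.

Adding 49 calendar days to May 8, 2025 gives June 26, 2025, which is the last day of the inspection period.
Adding 72 calendar days to June 26, 2025 gives September 6, 2025, which is the last day of the consultation period.
The date on which the repair-or-replace obligation becomes due: September 6, 2025 + 5 days = September 11, 2025.

September 11, 2025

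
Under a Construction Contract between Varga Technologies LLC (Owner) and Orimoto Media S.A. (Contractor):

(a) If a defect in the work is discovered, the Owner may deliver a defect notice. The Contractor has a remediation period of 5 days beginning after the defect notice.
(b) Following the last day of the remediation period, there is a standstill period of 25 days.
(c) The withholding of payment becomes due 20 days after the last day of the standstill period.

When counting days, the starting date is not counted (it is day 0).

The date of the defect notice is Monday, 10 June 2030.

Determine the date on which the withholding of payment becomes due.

The last day of the remediation period: 5 calendar days after 10 June 2030 is 15 June 2030.
The last day of the standstill period: 15 June 2030 + 25 days = 10 July 2030.
The date on which the withholding of payment becomes due: 20 calendar days after 10 July 2030 is 30 July 2030.

30 July 2030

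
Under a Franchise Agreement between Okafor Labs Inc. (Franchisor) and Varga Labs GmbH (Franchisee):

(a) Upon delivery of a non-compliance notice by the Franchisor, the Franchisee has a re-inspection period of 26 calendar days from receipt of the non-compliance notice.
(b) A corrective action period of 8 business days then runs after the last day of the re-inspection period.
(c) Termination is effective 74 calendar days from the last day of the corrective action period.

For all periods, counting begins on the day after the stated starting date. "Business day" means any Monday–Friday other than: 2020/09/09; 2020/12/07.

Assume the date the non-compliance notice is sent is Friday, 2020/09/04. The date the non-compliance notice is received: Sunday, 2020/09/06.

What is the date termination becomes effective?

The last day of the re-inspection period: 2020/09/06 + 26 days = 2020/10/02.
From Friday, 2020/10/02, 8 business days (Oct 5, Oct 6, Oct 7, Oct 8, Oct 9, Oct 12, Oct 13, Oct 14, skipping weekends) brings us to Wednesday, 2020/10/14, which is the last day of the corrective action period.
The date termination becomes effective: 74 calendar days after 2020/10/14 is 2020/12/27.

2020/12/27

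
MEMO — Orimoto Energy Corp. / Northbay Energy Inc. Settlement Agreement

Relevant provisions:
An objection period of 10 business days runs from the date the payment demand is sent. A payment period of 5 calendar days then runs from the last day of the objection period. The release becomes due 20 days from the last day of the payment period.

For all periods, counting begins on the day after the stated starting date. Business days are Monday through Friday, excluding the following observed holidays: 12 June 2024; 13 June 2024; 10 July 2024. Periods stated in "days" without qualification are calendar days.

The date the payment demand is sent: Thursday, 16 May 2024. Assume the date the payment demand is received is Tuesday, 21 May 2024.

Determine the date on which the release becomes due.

From Thursday, 16 May 2024, 10 business days (May 17, May 20, May 21, May 22, May 23, May 24, May 27, May 28, May 29, May 30, skipping weekends) brings us to Thursday, 30 May 2024, which is the last day of the objection period.
Adding 5 calendar days to 30 May 2024 gives 4 June 2024, which is the last day of the payment period.
The date on which the release becomes due: 20 calendar days after 4 June 2024 is 24 June 2024.

24 June 2024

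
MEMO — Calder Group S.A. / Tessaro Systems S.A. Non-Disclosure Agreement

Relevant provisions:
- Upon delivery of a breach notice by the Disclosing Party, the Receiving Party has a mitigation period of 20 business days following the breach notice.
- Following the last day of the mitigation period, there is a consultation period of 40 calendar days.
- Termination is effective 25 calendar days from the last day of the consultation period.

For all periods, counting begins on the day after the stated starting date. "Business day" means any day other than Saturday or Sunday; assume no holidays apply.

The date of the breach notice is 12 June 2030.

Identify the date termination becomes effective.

13 September 2030

The last day of the mitigation period: 20 business days after Wednesday, 12 June 2030, skipping weekends — Jun 13, Jun 14, Jun 17, Jun 18, …, Jul 8, Jul 9, Jul 10 — lands on Wednesday, 10 July 2030.
Adding 40 calendar days to 10 July 2030 gives 19 August 2030, which is the last day of the consultation period.
The date termination becomes effective: 19 August 2030 + 25 days = 13 September 2030.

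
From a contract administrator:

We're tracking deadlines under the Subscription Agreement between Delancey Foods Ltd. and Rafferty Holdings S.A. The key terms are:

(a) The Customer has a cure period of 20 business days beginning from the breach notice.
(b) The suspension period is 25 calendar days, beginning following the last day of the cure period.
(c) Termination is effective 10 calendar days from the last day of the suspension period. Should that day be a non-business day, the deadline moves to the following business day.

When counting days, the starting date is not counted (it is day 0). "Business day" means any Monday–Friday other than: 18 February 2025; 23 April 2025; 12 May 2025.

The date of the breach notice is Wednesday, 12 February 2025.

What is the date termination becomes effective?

The last day of the cure period: counting 20 business days from Wednesday, 12 February 2025 (Feb 13, Feb 14, Feb 17, Feb 19, …, Mar 11, Mar 12, Mar 13, skipping weekends and the listed holiday on Feb 18) reaches Thursday, 13 March 2025.
Adding 25 calendar days to 13 March 2025 gives 7 April 2025, which is the last day of the suspension period.
The date termination becomes effective: 10 calendar days after 7 April 2025 is 17 April 2025. 17 April 2025 is a Thursday and is not a listed holiday, so no roll-forward applies.

17 April 2025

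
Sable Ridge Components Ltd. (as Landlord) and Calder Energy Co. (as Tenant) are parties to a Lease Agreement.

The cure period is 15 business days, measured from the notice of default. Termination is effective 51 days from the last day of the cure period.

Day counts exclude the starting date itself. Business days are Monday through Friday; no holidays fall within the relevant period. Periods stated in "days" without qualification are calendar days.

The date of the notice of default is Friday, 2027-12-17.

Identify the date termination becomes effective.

2028-02-27

From Friday, 2027-12-17, 15 business days (Dec 20, Dec 21, Dec 22, Dec 23, …, Jan 5, Jan 6, Jan 7, skipping weekends) brings us to Friday, 2028-01-07, which is the last day of the cure period.
Adding 51 calendar days to 2028-01-07 gives 2028-02-27, which is the date termination becomes effective.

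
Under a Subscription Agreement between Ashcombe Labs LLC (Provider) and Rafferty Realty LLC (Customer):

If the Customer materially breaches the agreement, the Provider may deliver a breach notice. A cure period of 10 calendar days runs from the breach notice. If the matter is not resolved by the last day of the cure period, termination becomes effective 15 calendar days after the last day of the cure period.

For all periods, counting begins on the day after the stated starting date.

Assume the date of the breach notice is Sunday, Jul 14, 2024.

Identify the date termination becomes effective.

Aug 8, 2024

The last day of the cure period: Jul 14, 2024 + 10 days = Jul 24, 2024.
The date termination becomes effective: Jul 24, 2024 + 15 days = Aug 8, 2024.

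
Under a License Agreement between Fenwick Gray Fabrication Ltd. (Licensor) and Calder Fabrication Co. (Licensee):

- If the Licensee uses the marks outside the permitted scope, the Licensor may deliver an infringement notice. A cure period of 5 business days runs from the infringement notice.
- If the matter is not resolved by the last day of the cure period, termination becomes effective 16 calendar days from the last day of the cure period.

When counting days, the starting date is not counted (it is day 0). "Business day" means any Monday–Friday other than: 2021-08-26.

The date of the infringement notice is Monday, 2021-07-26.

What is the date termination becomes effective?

From Monday, 2021-07-26, 5 business days (Jul 27, Jul 28, Jul 29, Jul 30, Aug 2, skipping weekends) brings us to Monday, 2021-08-02, which is the last day of the cure period.
The date termination becomes effective: 2021-08-02 + 16 days = 2021-08-18.

2021-08-18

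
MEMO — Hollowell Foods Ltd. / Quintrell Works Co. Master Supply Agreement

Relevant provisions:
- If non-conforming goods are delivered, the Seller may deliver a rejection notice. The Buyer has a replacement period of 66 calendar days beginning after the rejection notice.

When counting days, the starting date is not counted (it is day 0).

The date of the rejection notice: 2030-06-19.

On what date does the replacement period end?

2030-08-24

The last day of the replacement period: 2030-06-19 + 66 days = 2030-08-24.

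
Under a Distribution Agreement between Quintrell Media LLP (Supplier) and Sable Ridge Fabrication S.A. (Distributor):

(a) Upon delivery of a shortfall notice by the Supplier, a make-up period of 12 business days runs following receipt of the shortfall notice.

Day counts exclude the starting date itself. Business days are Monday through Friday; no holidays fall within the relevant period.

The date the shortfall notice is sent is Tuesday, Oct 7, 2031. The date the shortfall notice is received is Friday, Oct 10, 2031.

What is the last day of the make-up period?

Oct 28, 2031

The last day of the make-up period: 12 business days after Friday, Oct 10, 2031, skipping weekends — Oct 13, Oct 14, Oct 15, Oct 16, …, Oct 24, Oct 27, Oct 28 — lands on Tuesday, Oct 28, 2031.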